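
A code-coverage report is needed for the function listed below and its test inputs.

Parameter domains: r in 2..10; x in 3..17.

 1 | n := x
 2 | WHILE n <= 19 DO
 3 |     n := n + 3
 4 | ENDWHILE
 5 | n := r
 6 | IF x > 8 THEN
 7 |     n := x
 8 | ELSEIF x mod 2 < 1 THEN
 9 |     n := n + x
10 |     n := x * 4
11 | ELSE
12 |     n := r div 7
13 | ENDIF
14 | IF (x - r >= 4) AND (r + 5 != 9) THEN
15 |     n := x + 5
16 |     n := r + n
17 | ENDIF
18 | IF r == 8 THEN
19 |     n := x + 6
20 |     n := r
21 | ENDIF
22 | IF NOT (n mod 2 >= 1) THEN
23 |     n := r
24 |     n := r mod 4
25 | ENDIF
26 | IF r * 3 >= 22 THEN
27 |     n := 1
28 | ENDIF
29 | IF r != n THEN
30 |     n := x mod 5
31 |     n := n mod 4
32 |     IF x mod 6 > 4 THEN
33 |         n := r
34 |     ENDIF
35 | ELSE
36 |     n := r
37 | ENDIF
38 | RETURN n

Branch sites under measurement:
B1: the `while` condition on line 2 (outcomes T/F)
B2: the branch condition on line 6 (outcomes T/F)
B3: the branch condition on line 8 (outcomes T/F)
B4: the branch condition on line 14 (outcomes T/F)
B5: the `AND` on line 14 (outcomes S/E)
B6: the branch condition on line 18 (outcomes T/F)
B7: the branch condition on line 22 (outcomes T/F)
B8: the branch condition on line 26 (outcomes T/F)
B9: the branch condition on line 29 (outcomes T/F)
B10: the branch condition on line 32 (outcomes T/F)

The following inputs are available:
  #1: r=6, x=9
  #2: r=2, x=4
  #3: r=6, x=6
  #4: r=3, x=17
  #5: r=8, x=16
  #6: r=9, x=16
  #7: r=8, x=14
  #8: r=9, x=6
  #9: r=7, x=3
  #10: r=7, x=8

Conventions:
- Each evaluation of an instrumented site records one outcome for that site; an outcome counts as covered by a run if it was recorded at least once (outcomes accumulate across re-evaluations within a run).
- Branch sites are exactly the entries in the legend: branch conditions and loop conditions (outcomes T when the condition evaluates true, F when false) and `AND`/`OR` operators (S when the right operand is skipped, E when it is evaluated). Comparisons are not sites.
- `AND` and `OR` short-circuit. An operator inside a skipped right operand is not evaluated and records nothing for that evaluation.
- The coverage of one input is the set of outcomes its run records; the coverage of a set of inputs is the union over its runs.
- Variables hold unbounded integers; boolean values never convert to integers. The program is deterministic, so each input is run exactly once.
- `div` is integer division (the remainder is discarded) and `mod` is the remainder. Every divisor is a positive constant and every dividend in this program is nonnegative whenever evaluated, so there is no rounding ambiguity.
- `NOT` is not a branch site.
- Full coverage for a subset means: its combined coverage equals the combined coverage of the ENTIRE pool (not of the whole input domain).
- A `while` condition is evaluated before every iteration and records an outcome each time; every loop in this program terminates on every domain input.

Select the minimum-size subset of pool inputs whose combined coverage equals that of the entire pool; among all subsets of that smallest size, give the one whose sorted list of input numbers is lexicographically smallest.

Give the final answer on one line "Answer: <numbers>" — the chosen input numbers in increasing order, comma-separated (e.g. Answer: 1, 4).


input #1 (r=6, x=9): events B1->T, B1->T, B1->T, B1->T, B1->F, B2->T, B5->S, B4->F, B6->F, B7->F, B8->F, B9->T, B10->F; covers B1=T, B1=F, B2=T, B4=F, B5=S, B6=F, B7=F, B8=F, B9=T, B10=F
input #2 (r=2, x=4): events B1->T, B1->T, B1->T, B1->T, B1->T, B1->T, B1->F, B2->F, B3->T, B5->S, B4->F, B6->F, B7->T, B8->F, ...; covers B1=T, B1=F, B2=F, B3=T, B4=F, B5=S, B6=F, B7=T, B8=F, B9=F
input #3 (r=6, x=6): events B1->T, B1->T, B1->T, B1->T, B1->T, B1->F, B2->F, B3->T, B5->S, B4->F, B6->F, B7->T, B8->F, B9->T, ...; covers B1=T, B1=F, B2=F, B3=T, B4=F, B5=S, B6=F, B7=T, B8=F, B9=T, B10=F
input #4 (r=3, x=17): events B1->T, B1->F, B2->T, B5->E, B4->T, B6->F, B7->F, B8->F, B9->T, B10->T; covers B1=T, B1=F, B2=T, B4=T, B5=E, B6=F, B7=F, B8=F, B9=T, B10=T
input #5 (r=8, x=16): events B1->T, B1->T, B1->F, B2->T, B5->E, B4->T, B6->T, B7->T, B8->T, B9->T, B10->F; covers B1=T, B1=F, B2=T, B4=T, B5=E, B6=T, B7=T, B8=T, B9=T, B10=F
input #6 (r=9, x=16): events B1->T, B1->T, B1->F, B2->T, B5->E, B4->T, B6->F, B7->T, B8->T, B9->T, B10->F; covers B1=T, B1=F, B2=T, B4=T, B5=E, B6=F, B7=T, B8=T, B9=T, B10=F
input #7 (r=8, x=14): events B1->T, B1->T, B1->F, B2->T, B5->E, B4->T, B6->T, B7->T, B8->T, B9->T, B10->F; covers B1=T, B1=F, B2=T, B4=T, B5=E, B6=T, B7=T, B8=T, B9=T, B10=F
input #8 (r=9, x=6): events B1->T, B1->T, B1->T, B1->T, B1->T, B1->F, B2->F, B3->T, B5->S, B4->F, B6->F, B7->T, B8->T, B9->T, ...; covers B1=T, B1=F, B2=F, B3=T, B4=F, B5=S, B6=F, B7=T, B8=T, B9=T, B10=F
input #9 (r=7, x=3): events B1->T, B1->T, B1->T, B1->T, B1->T, B1->T, B1->F, B2->F, B3->F, B5->S, B4->F, B6->F, B7->F, B8->F, ...; covers B1=T, B1=F, B2=F, B3=F, B4=F, B5=S, B6=F, B7=F, B8=F, B9=T, B10=F
input #10 (r=7, x=8): events B1->T, B1->T, B1->T, B1->T, B1->F, B2->F, B3->T, B5->S, B4->F, B6->F, B7->T, B8->F, B9->T, B10->F; covers B1=T, B1=F, B2=F, B3=T, B4=F, B5=S, B6=F, B7=T, B8=F, B9=T, B10=F
the full pool covers 20 outcomes: B1=T, B1=F, B2=T, B2=F, B3=T, B3=F, B4=T, B4=F, B5=S, B5=E, B6=T, B6=F, B7=T, B7=F, B8=T, B8=F, B9=T, B9=F, B10=T, B10=F
checked all size-1 subsets: none covers 20 outcomes (max 11/20)
checked all size-2 subsets: none covers 20 outcomes (max 17/20)
checked all size-3 subsets: none covers 20 outcomes (max 19/20)
inputs {2, 4, 5, 9} (size 4) cover everything; no size-4 subset with a lexicographically smaller index list covers all 20
Answer: 2, 4, 5, 9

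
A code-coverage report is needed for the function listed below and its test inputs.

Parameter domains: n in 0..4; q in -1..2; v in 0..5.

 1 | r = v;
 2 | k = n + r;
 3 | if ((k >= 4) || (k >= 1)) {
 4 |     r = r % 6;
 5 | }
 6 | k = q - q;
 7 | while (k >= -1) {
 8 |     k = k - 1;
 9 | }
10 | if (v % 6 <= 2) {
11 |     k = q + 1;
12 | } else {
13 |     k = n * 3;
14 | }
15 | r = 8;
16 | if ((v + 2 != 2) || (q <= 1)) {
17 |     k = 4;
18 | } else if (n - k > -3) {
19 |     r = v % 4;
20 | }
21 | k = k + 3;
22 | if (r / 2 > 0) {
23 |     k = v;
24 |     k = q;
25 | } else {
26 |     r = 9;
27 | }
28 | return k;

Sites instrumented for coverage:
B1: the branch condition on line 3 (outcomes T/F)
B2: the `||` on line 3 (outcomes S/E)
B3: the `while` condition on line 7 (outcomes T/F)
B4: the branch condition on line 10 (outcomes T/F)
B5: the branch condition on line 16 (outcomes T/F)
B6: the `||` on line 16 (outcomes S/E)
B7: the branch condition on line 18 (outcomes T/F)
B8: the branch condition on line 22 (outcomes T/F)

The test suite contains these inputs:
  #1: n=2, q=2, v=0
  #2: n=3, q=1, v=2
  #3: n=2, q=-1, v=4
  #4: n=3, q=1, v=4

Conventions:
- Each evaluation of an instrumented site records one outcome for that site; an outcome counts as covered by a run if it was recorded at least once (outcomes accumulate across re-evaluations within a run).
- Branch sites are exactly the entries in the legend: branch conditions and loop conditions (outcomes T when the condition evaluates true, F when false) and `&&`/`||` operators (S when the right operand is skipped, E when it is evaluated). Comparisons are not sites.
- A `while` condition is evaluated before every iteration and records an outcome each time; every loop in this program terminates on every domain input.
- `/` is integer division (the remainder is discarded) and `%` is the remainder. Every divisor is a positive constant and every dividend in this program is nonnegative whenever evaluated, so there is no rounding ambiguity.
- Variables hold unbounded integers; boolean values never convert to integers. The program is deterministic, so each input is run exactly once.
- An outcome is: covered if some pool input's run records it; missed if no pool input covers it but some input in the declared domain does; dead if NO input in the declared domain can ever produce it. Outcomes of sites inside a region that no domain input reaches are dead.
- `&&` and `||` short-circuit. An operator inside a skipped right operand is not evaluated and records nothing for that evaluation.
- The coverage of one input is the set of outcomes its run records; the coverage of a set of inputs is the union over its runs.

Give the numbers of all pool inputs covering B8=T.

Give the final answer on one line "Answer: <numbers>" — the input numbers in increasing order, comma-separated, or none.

input #1 (n=2, q=2, v=0): never hits B8=T
input #2 (n=3, q=1, v=2): hits B8=T
input #3 (n=2, q=-1, v=4): hits B8=T
input #4 (n=3, q=1, v=4): hits B8=T

Answer: 2, 3, 4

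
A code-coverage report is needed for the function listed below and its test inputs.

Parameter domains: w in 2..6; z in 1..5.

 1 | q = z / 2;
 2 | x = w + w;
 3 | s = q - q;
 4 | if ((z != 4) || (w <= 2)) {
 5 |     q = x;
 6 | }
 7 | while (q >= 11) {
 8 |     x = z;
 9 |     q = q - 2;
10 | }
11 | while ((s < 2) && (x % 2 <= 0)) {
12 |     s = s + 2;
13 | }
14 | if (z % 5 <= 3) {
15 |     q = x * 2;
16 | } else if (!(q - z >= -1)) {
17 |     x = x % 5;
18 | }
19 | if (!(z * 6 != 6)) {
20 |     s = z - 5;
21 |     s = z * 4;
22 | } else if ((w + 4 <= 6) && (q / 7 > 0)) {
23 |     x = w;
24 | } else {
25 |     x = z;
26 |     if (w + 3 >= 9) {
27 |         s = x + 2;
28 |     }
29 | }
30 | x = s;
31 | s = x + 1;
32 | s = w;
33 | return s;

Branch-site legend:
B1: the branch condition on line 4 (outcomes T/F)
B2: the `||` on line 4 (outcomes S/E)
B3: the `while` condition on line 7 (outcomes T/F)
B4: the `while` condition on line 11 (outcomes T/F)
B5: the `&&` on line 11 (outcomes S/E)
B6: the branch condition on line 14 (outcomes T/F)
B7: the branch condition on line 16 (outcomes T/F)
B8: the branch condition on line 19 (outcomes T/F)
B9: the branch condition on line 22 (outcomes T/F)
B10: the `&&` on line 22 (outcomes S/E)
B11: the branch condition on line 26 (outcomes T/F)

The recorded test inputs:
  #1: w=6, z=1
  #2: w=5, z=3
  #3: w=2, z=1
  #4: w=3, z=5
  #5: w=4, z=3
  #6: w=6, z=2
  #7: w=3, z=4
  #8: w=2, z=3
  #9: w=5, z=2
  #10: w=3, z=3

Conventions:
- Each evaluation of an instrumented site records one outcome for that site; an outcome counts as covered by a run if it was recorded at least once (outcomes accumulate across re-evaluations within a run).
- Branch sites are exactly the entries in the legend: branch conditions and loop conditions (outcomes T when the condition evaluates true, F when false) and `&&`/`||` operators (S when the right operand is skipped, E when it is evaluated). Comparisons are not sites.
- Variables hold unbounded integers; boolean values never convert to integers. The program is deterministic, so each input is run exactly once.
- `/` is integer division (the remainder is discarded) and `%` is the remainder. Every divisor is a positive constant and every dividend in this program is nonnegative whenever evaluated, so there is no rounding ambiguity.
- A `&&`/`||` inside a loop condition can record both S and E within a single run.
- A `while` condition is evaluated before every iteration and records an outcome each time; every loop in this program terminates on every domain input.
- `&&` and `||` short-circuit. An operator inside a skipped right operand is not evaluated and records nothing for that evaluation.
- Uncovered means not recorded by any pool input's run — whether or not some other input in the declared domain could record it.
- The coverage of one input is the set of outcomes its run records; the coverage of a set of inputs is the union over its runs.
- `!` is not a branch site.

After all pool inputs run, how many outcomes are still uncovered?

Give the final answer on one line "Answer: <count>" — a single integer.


test 1 (w=6, z=1) hits B1=T, B2=S, B3=T, B3=F, B4=F, B5=E, B6=T, B8=T
test 2 (w=5, z=3) hits B1=T, B2=S, B3=F, B4=T, B4=F, B5=S, B5=E, B6=T, B8=F, B9=F, B10=S, B11=F
test 3 (w=2, z=1) hits B1=T, B2=S, B3=F, B4=T, B4=F, B5=S, B5=E, B6=T, B8=T
test 4 (w=3, z=5) hits B1=T, B2=S, B3=F, B4=T, B4=F, B5=S, B5=E, B6=T, B8=F, B9=F, B10=S, B11=F
test 5 (w=4, z=3) hits B1=T, B2=S, B3=F, B4=T, B4=F, B5=S, B5=E, B6=T, B8=F, B9=F, B10=S, B11=F
test 6 (w=6, z=2) hits B1=T, B2=S, B3=T, B3=F, B4=T, B4=F, B5=S, B5=E, B6=T, B8=F, B9=F, B10=S, B11=T
test 7 (w=3, z=4) hits B1=F, B2=E, B3=F, B4=T, B4=F, B5=S, B5=E, B6=F, B7=T, B8=F, B9=F, B10=S, B11=F
test 8 (w=2, z=3) hits B1=T, B2=S, B3=F, B4=T, B4=F, B5=S, B5=E, B6=T, B8=F, B9=T, B10=E
test 9 (w=5, z=2) hits B1=T, B2=S, B3=F, B4=T, B4=F, B5=S, B5=E, B6=T, B8=F, B9=F, B10=S, B11=F
test 10 (w=3, z=3) hits B1=T, B2=S, B3=F, B4=T, B4=F, B5=S, B5=E, B6=T, B8=F, B9=F, B10=S, B11=F
union over the pool: B1=T, B1=F, B2=S, B2=E, B3=T, B3=F, B4=T, B4=F, B5=S, B5=E, B6=T, B6=F, B7=T, B8=T, B8=F, B9=T, B9=F, B10=S, B10=E, B11=T, B11=F
uncovered (1 of 22): B7=F
Answer: 1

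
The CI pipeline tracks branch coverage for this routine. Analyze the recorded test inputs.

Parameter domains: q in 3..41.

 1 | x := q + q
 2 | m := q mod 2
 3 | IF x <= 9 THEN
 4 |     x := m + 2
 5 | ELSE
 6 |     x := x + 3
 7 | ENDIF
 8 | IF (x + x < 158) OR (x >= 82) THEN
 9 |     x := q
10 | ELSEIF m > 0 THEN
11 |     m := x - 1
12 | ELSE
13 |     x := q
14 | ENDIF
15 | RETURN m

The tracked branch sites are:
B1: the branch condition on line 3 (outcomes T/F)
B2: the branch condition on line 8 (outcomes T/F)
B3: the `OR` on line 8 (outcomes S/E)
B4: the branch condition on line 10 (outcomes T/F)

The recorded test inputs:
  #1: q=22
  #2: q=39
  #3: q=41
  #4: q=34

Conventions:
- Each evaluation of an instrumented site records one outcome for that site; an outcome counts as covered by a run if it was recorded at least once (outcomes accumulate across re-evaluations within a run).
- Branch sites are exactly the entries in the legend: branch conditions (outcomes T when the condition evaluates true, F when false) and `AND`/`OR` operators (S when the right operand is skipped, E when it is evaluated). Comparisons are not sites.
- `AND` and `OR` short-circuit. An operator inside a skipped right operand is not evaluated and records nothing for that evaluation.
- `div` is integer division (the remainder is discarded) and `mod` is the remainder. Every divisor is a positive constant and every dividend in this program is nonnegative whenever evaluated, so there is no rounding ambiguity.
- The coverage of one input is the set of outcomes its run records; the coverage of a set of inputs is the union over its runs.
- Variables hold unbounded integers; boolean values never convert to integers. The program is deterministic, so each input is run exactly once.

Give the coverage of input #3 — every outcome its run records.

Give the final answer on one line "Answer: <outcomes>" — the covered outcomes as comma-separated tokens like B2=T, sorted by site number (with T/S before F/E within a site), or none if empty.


Tracing the run of input #3 (q=41):
  B1->F, B3->E, B2->T
deduplicating events, the covered set is: B1=F, B2=T, B3=E
Answer: B1=F, B2=T, B3=E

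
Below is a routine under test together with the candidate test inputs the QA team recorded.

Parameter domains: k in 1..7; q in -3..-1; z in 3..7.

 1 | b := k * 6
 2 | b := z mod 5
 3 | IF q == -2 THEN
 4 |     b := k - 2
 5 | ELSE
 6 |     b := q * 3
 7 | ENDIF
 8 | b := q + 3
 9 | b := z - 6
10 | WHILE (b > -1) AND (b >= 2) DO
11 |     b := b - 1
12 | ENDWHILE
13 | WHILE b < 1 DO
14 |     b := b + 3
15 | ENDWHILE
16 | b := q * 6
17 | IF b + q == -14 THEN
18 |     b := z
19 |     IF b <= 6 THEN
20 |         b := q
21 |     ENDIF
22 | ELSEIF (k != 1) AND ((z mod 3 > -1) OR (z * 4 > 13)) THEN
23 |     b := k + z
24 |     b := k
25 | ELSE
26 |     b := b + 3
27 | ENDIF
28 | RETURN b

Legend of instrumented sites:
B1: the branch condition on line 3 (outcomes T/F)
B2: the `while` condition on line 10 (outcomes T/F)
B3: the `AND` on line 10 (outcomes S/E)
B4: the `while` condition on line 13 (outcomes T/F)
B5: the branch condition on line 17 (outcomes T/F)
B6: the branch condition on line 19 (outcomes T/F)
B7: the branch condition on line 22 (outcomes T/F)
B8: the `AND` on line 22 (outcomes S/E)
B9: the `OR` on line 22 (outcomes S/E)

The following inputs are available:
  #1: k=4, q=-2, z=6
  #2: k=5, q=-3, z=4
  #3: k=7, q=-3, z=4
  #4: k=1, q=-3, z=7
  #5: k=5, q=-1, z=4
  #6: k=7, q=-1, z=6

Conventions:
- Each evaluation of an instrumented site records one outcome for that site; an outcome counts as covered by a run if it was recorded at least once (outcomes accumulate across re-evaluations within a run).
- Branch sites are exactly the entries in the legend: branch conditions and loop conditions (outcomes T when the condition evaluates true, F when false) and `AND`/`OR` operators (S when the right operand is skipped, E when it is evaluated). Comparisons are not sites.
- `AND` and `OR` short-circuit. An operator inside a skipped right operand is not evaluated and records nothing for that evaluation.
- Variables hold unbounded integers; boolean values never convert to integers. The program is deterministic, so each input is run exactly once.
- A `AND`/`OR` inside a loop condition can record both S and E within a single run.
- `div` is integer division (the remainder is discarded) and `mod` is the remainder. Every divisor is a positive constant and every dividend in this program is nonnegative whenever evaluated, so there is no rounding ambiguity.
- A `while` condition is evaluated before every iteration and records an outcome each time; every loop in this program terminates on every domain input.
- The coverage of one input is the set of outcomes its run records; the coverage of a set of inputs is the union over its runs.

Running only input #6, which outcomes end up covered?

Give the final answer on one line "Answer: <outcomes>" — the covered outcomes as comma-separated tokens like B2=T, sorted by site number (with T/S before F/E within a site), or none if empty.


Simulating input #6 (k=7, q=-1, z=6) step by step:
  B1->F, B3->E, B2->F, B4->T, B4->F, B5->F, B8->E, B9->S, B7->T
as a set, this run covers: B1=F, B2=F, B3=E, B4=T, B4=F, B5=F, B7=T, B8=E, B9=S
Answer: B1=F, B2=F, B3=E, B4=T, B4=F, B5=F, B7=T, B8=E, B9=S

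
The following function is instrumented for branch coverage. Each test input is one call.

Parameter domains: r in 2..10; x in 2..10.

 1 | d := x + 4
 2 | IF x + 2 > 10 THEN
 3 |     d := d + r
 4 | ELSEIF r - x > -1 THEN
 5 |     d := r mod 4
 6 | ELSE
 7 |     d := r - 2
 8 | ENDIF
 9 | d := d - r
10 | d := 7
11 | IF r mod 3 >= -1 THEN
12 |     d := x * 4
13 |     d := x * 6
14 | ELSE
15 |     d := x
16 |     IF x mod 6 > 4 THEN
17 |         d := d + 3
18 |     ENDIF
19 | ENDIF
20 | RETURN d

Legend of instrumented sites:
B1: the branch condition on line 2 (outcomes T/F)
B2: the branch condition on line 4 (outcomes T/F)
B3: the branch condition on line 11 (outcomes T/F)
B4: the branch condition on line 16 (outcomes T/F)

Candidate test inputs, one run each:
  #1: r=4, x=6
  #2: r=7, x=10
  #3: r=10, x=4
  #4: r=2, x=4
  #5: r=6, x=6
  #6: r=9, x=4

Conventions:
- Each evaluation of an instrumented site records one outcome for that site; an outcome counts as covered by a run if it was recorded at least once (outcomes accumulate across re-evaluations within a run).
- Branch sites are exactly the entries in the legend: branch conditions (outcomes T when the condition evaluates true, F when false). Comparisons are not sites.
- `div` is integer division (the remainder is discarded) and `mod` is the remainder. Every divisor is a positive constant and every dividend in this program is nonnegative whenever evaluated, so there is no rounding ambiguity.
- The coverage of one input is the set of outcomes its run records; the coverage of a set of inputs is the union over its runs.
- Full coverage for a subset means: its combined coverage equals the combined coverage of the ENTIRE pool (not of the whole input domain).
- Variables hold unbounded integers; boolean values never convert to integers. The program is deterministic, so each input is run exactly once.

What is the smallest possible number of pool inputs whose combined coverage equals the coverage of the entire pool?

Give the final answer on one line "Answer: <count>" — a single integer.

input #1, r=4, x=6: events B1->F, B2->F, B3->T; outcomes B1=F, B2=F, B3=T
input #2, r=7, x=10: events B1->T, B3->T; outcomes B1=T, B3=T
input #3, r=10, x=4: events B1->F, B2->T, B3->T; outcomes B1=F, B2=T, B3=T
input #4, r=2, x=4: events B1->F, B2->F, B3->T; outcomes B1=F, B2=F, B3=T
input #5, r=6, x=6: events B1->F, B2->T, B3->T; outcomes B1=F, B2=T, B3=T
input #6, r=9, x=4: events B1->F, B2->T, B3->T; outcomes B1=F, B2=T, B3=T
pool-wide coverage (5 outcomes): B1=T, B1=F, B2=T, B2=F, B3=T
size 1 is not enough: best union over all size-1 subsets is 3/5
size 2 is not enough: best union over all size-2 subsets is 4/5
at size 3, {1, 2, 3} reaches all 5 outcomes; every lexicographically earlier size-3 subset fails

Answer: 3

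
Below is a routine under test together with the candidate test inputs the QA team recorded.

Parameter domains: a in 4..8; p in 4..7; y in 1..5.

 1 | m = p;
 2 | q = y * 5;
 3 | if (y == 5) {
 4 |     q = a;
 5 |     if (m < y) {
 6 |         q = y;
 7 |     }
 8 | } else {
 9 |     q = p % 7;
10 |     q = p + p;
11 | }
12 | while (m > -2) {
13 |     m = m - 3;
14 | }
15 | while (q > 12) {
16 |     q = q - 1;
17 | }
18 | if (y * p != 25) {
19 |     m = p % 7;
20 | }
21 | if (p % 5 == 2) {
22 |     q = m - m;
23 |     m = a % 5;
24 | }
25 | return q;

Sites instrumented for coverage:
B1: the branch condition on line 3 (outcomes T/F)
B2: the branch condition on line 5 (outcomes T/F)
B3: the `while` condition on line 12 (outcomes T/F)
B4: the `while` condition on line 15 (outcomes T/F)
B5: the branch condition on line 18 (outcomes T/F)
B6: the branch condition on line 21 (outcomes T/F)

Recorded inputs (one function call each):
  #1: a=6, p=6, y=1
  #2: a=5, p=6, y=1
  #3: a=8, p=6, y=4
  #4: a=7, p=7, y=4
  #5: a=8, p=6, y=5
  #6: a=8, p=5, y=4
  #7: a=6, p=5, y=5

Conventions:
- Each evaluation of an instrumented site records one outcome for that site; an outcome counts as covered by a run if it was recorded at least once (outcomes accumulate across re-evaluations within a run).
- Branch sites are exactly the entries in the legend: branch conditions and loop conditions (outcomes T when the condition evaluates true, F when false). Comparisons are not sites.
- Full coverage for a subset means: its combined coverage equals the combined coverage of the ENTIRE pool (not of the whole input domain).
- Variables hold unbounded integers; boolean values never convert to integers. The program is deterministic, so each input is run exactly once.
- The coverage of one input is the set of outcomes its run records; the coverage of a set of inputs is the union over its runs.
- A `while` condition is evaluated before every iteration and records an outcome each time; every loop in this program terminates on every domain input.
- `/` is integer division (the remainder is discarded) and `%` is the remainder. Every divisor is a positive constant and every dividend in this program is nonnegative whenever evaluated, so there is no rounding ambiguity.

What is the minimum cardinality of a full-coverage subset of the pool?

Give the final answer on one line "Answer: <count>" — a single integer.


test 1 (a=6, p=6, y=1) hits B1=F, B3=T, B3=F, B4=F, B5=T, B6=F
test 2 (a=5, p=6, y=1) hits B1=F, B3=T, B3=F, B4=F, B5=T, B6=F
test 3 (a=8, p=6, y=4) hits B1=F, B3=T, B3=F, B4=F, B5=T, B6=F
test 4 (a=7, p=7, y=4) hits B1=F, B3=T, B3=F, B4=T, B4=F, B5=T, B6=T
test 5 (a=8, p=6, y=5) hits B1=T, B2=F, B3=T, B3=F, B4=F, B5=T, B6=F
test 6 (a=8, p=5, y=4) hits B1=F, B3=T, B3=F, B4=F, B5=T, B6=F
test 7 (a=6, p=5, y=5) hits B1=T, B2=F, B3=T, B3=F, B4=F, B5=F, B6=F
the full pool covers 11 outcomes: B1=T, B1=F, B2=F, B3=T, B3=F, B4=T, B4=F, B5=T, B5=F, B6=T, B6=F
no size-1 subset reaches all 11 outcomes (best union: 7/11)
size 2: inputs {4, 7} cover all 11 outcomes, and no lexicographically smaller subset of this size does
Answer: 2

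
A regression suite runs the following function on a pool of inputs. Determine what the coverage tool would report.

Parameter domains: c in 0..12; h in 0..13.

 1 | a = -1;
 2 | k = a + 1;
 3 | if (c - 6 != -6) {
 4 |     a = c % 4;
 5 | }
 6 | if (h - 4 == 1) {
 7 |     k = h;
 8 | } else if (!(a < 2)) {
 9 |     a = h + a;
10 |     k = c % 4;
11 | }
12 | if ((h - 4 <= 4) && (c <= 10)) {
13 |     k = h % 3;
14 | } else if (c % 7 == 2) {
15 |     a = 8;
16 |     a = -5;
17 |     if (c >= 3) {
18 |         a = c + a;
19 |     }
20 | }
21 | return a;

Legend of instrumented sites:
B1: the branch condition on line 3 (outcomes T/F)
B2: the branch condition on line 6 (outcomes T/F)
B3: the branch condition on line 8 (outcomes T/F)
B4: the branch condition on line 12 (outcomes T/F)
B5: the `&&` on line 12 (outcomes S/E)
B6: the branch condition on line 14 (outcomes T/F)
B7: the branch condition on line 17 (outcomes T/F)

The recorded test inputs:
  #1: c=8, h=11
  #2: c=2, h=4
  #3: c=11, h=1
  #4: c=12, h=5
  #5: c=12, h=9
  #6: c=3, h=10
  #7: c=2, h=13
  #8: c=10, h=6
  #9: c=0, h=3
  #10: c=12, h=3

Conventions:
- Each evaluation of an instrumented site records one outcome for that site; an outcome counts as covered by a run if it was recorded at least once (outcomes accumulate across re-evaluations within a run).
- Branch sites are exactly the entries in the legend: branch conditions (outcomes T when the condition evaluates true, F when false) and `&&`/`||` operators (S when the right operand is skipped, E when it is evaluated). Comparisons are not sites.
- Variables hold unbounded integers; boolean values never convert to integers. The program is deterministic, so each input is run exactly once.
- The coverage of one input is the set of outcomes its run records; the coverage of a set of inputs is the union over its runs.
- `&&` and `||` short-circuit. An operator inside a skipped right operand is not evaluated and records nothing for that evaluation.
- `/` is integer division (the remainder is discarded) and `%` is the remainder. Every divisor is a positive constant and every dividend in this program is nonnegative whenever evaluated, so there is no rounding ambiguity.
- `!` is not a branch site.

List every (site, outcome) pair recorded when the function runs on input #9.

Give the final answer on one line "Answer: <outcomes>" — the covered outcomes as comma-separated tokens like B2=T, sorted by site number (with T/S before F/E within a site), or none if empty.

Event log for input #9 (c=0, h=3):
  B1->F, B2->F, B3->F, B5->E, B4->T
collecting distinct outcomes: B1=F, B2=F, B3=F, B4=T, B5=E

Answer: B1=F, B2=F, B3=F, B4=T, B5=E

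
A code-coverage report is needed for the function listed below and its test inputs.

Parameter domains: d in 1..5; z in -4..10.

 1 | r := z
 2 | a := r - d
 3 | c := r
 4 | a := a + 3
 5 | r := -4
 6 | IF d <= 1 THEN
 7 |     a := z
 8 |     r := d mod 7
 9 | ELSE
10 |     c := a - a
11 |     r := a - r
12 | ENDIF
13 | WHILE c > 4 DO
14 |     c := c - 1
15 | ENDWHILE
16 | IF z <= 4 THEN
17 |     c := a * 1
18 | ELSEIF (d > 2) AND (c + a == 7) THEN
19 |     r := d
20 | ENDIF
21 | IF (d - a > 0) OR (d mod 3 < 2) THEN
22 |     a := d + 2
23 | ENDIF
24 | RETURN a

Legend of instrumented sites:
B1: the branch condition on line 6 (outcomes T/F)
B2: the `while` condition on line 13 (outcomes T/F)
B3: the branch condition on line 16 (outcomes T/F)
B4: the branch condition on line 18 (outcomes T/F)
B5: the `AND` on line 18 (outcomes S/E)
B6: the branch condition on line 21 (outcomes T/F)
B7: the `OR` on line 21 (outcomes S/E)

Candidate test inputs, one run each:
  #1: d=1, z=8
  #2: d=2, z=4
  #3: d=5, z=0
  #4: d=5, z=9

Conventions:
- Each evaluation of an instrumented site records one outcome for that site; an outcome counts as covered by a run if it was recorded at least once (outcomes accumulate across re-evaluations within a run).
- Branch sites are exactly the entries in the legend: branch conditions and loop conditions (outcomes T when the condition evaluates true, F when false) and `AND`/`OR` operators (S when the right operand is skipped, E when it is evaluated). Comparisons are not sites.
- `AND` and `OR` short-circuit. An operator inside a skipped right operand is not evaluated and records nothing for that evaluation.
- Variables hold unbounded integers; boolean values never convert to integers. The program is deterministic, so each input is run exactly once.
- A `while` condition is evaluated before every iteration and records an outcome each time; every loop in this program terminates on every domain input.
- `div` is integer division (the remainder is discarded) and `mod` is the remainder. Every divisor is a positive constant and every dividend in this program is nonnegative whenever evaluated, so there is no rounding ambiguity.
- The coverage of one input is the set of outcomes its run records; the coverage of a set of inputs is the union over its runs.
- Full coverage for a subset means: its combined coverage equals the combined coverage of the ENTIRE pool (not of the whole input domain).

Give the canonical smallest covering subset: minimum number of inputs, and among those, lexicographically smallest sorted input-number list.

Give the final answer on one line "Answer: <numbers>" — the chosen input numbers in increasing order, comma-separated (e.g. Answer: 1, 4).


test 1 (d=1, z=8) fires B1->T, B2->T, B2->T, B2->T, B2->T, B2->F, B3->F, B5->S, B4->F, B7->E, B6->T; hits B1=T, B2=T, B2=F, B3=F, B4=F, B5=S, B6=T, B7=E
test 2 (d=2, z=4) fires B1->F, B2->F, B3->T, B7->E, B6->F; hits B1=F, B2=F, B3=T, B6=F, B7=E
test 3 (d=5, z=0) fires B1->F, B2->F, B3->T, B7->S, B6->T; hits B1=F, B2=F, B3=T, B6=T, B7=S
test 4 (d=5, z=9) fires B1->F, B2->F, B3->F, B5->E, B4->T, B7->E, B6->F; hits B1=F, B2=F, B3=F, B4=T, B5=E, B6=F, B7=E
union over all inputs: B1=T, B1=F, B2=T, B2=F, B3=T, B3=F, B4=T, B4=F, B5=S, B5=E, B6=T, B6=F, B7=S, B7=E (14 outcomes)
checked all size-1 subsets: none covers 14 outcomes (max 8/14)
checked all size-2 subsets: none covers 14 outcomes (max 12/14)
inputs {1, 3, 4} (size 3) cover everything; no size-3 subset with a lexicographically smaller index list covers all 14
Answer: 1, 3, 4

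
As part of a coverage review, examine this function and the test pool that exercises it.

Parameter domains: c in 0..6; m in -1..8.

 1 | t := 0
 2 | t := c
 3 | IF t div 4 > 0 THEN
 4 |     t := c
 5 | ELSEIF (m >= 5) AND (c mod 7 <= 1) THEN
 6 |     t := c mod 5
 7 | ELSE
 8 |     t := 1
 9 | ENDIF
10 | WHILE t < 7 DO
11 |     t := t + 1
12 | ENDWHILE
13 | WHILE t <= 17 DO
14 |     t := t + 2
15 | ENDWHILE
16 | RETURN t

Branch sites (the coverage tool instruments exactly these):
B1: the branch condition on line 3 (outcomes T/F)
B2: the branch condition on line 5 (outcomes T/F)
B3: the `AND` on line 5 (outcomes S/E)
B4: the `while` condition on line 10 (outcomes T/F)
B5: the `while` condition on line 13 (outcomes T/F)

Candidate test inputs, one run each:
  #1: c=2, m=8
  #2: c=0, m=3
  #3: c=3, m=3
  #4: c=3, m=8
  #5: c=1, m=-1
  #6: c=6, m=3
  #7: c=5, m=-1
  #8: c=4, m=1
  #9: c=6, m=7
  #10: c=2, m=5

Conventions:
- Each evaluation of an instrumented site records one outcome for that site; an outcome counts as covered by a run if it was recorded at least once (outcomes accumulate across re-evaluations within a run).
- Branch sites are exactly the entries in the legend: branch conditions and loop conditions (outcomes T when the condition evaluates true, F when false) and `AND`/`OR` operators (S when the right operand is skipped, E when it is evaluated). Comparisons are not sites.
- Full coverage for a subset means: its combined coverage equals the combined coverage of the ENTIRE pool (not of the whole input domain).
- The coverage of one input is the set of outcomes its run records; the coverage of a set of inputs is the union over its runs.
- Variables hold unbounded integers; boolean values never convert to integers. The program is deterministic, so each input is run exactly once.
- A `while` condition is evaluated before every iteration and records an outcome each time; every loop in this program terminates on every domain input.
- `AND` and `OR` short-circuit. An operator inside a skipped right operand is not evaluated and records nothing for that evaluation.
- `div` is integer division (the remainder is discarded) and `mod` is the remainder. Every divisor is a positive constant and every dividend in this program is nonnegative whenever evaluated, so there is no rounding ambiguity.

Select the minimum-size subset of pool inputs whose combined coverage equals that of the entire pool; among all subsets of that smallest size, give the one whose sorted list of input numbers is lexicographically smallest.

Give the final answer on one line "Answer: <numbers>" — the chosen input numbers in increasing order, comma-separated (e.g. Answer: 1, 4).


input #1 (c=2, m=8): events B1->F, B3->E, B2->F, B4->T, B4->T, B4->T, B4->T, B4->T, B4->T, B4->F, B5->T, B5->T, B5->T, B5->T, ...; covers B1=F, B2=F, B3=E, B4=T, B4=F, B5=T, B5=F
input #2 (c=0, m=3): events B1->F, B3->S, B2->F, B4->T, B4->T, B4->T, B4->T, B4->T, B4->T, B4->F, B5->T, B5->T, B5->T, B5->T, ...; covers B1=F, B2=F, B3=S, B4=T, B4=F, B5=T, B5=F
input #3 (c=3, m=3): events B1->F, B3->S, B2->F, B4->T, B4->T, B4->T, B4->T, B4->T, B4->T, B4->F, B5->T, B5->T, B5->T, B5->T, ...; covers B1=F, B2=F, B3=S, B4=T, B4=F, B5=T, B5=F
input #4 (c=3, m=8): events B1->F, B3->E, B2->F, B4->T, B4->T, B4->T, B4->T, B4->T, B4->T, B4->F, B5->T, B5->T, B5->T, B5->T, ...; covers B1=F, B2=F, B3=E, B4=T, B4=F, B5=T, B5=F
input #5 (c=1, m=-1): events B1->F, B3->S, B2->F, B4->T, B4->T, B4->T, B4->T, B4->T, B4->T, B4->F, B5->T, B5->T, B5->T, B5->T, ...; covers B1=F, B2=F, B3=S, B4=T, B4=F, B5=T, B5=F
input #6 (c=6, m=3): events B1->T, B4->T, B4->F, B5->T, B5->T, B5->T, B5->T, B5->T, B5->T, B5->F; covers B1=T, B4=T, B4=F, B5=T, B5=F
input #7 (c=5, m=-1): events B1->T, B4->T, B4->T, B4->F, B5->T, B5->T, B5->T, B5->T, B5->T, B5->T, B5->F; covers B1=T, B4=T, B4=F, B5=T, B5=F
input #8 (c=4, m=1): events B1->T, B4->T, B4->T, B4->T, B4->F, B5->T, B5->T, B5->T, B5->T, B5->T, B5->T, B5->F; covers B1=T, B4=T, B4=F, B5=T, B5=F
input #9 (c=6, m=7): events B1->T, B4->T, B4->F, B5->T, B5->T, B5->T, B5->T, B5->T, B5->T, B5->F; covers B1=T, B4=T, B4=F, B5=T, B5=F
input #10 (c=2, m=5): events B1->F, B3->E, B2->F, B4->T, B4->T, B4->T, B4->T, B4->T, B4->T, B4->F, B5->T, B5->T, B5->T, B5->T, ...; covers B1=F, B2=F, B3=E, B4=T, B4=F, B5=T, B5=F
pool-wide coverage (9 outcomes): B1=T, B1=F, B2=F, B3=S, B3=E, B4=T, B4=F, B5=T, B5=F
every size-1 subset falls short of the 9 outcomes (best: 7/9)
every size-2 subset falls short of the 9 outcomes (best: 8/9)
inputs {1, 2, 6} (size 3) cover everything; no size-3 subset with a lexicographically smaller index list covers all 9
Answer: 1, 2, 6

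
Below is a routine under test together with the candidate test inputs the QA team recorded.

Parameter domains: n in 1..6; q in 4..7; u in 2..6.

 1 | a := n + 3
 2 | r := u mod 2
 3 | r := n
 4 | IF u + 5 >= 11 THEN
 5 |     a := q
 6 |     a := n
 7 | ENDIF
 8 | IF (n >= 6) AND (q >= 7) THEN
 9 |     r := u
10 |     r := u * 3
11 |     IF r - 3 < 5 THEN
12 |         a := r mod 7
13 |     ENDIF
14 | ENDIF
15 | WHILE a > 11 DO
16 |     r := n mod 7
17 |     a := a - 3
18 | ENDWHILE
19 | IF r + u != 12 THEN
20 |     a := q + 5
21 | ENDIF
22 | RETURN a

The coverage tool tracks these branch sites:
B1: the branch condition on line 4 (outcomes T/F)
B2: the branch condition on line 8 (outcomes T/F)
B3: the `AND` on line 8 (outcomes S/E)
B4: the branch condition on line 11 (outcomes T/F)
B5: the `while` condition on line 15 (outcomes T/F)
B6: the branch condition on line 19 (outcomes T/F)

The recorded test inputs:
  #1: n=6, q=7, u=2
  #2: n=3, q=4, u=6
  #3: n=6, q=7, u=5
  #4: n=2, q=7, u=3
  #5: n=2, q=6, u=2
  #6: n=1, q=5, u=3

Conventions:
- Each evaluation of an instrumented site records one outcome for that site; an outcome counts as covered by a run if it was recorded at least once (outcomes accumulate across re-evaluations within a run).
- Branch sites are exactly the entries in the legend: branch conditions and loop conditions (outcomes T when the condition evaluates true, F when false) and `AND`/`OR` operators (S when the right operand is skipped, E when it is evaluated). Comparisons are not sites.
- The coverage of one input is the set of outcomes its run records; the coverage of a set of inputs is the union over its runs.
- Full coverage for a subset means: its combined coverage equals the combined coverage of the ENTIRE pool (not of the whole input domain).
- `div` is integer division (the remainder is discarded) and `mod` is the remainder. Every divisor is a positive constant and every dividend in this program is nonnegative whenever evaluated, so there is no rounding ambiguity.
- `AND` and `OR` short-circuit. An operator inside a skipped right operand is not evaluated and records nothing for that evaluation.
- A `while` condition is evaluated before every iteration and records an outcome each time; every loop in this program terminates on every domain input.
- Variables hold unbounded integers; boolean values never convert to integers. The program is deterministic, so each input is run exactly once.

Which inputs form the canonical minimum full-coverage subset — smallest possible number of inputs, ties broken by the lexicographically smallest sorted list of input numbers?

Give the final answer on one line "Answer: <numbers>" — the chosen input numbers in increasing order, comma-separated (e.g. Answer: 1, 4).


input #1, n=6, q=7, u=2: outcomes B1=F, B2=T, B3=E, B4=T, B5=F, B6=T
input #2, n=3, q=4, u=6: outcomes B1=T, B2=F, B3=S, B5=F, B6=T
input #3, n=6, q=7, u=5: outcomes B1=F, B2=T, B3=E, B4=F, B5=F, B6=T
input #4, n=2, q=7, u=3: outcomes B1=F, B2=F, B3=S, B5=F, B6=T
input #5, n=2, q=6, u=2: outcomes B1=F, B2=F, B3=S, B5=F, B6=T
input #6, n=1, q=5, u=3: outcomes B1=F, B2=F, B3=S, B5=F, B6=T
together the pool reaches 10 outcomes: B1=T, B1=F, B2=T, B2=F, B3=S, B3=E, B4=T, B4=F, B5=F, B6=T
checked all size-1 subsets: none covers 10 outcomes (max 6/10)
checked all size-2 subsets: none covers 10 outcomes (max 9/10)
inputs {1, 2, 3} (size 3) cover everything; no size-3 subset with a lexicographically smaller index list covers all 10
Answer: 1, 2, 3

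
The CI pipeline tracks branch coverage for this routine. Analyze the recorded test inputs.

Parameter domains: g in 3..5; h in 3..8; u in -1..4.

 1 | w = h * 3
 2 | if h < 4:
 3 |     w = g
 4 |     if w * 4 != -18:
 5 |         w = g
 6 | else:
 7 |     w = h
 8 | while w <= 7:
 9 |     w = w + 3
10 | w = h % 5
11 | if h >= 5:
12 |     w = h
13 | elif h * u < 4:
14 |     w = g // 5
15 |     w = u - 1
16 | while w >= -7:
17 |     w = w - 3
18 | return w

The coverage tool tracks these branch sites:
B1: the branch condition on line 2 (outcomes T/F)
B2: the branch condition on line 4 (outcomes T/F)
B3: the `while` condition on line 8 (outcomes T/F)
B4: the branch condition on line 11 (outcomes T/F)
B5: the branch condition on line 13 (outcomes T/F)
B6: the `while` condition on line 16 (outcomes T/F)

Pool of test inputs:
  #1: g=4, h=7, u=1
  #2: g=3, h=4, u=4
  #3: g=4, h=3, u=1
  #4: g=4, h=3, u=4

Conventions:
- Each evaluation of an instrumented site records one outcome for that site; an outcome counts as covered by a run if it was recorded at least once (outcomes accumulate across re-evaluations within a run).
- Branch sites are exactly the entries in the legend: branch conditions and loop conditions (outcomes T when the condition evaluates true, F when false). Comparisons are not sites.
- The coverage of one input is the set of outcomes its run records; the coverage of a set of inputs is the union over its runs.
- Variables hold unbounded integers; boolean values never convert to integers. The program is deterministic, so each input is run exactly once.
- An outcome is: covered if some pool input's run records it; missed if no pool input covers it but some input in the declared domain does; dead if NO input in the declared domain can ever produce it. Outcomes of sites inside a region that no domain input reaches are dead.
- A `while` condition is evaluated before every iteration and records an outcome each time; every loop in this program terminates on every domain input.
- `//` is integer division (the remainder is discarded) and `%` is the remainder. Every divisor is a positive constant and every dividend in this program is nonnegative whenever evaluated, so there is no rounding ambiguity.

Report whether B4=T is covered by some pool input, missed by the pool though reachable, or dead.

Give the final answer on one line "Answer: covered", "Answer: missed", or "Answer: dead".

B4=T is recorded by pool input(s) 1 -> covered

Answer: covered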